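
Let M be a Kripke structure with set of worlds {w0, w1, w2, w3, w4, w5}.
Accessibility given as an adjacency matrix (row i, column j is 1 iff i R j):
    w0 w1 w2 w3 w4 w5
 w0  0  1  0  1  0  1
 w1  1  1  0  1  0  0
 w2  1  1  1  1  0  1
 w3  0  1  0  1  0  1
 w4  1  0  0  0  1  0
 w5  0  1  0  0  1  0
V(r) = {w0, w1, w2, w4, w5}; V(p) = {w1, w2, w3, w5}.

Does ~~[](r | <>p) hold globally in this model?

Recall that []ψ holds at a world iff ψ holds at every accessible world, and <>ψ holds iff ψ holds at some accessible world.
Let φ = ~~[](r | <>p). Evaluate φ at each world:
  w0 (successors {w1, w3, w5}): φ is true.
  w1 (successors {w0, w1, w3}): φ is true.
  w2 (successors {w0, w1, w2, w3, w5}): φ is true.
  w3 (successors {w1, w3, w5}): φ is true.
  w4 (successors {w0, w4}): φ is true.
  w5 (successors {w1, w4}): φ is true.
For instance, at w0:
  At w0: ~[](r | <>p) is false, so ~~[](r | <>p) is true.
    At w0: [](r | <>p) is true, so ~[](r | <>p) is false.
      At w0: [](r | <>p) requires r | <>p at every successor {w1, w3, w5}.
        At w1: r | <>p is true.
        At w3: r | <>p is true.
        At w5: r | <>p is true.
      So [](r | <>p) is true at w0.

Yes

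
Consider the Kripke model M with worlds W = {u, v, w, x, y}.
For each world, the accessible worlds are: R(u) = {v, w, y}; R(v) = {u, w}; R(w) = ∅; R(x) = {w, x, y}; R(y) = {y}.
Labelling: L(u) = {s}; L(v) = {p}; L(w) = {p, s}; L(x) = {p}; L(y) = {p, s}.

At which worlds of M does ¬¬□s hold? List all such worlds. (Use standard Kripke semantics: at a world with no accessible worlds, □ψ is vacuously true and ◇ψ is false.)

v, w, y

Let φ = ¬¬□s. Evaluate φ at each world:
  u (successors {v, w, y}): φ is false.
  v (successors {u, w}): φ is true.
  w (successors ∅): φ is true.
  x (successors {w, x, y}): φ is false.
  y (successors {y}): φ is true.
For instance, at y:
  At y: ¬□s is false, so ¬¬□s is true.
    At y: □s is true, so ¬□s is false.
      At y: □s requires s at every successor {y}.
        At y: s is true.
      So □s is true at y.
Satisfying worlds: {v, w, y}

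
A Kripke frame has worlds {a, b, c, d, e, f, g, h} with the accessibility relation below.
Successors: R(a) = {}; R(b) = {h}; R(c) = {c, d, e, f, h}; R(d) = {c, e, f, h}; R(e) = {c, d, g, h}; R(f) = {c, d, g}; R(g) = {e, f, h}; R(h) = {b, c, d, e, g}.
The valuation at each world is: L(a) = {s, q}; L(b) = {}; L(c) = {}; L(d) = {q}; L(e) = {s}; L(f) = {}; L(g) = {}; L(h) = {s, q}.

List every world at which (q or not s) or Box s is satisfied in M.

a, b, c, d, f, g, h

Let φ = (q or not s) or Box s. Evaluate φ at each world:
  a (successors ∅): φ is true.
  b (successors {h}): φ is true.
  c (successors {c, d, e, f, h}): φ is true.
  d (successors {c, e, f, h}): φ is true.
  e (successors {c, d, g, h}): φ is false.
  f (successors {c, d, g}): φ is true.
  g (successors {e, f, h}): φ is true.
  h (successors {b, c, d, e, g}): φ is true.
For instance, at e:
  At e: q or not s is false, Box s is false, so (q or not s) or Box s is false.
    At e: Box s requires s at every successor {c, d, g, h}.
      s fails at c, so Box s is false at e.
Satisfying worlds: {a, b, c, d, f, g, h}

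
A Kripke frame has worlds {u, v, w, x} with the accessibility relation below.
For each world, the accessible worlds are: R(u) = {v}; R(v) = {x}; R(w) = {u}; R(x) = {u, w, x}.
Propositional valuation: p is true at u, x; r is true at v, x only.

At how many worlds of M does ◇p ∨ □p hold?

3

Let φ = ◇p ∨ □p. Evaluate φ at each world:
  u (successors {v}): φ is false.
  v (successors {x}): φ is true.
  w (successors {u}): φ is true.
  x (successors {u, w, x}): φ is true.
For instance, at u:
  At u: ◇p is false, □p is false, so ◇p ∨ □p is false.
    At u: ◇p requires p at some successor in {v}.
      At v: p is false.
    So ◇p is false at u.
    At u: □p requires p at every successor {v}.
      p fails at v, so □p is false at u.
Satisfying worlds: {v, w, x}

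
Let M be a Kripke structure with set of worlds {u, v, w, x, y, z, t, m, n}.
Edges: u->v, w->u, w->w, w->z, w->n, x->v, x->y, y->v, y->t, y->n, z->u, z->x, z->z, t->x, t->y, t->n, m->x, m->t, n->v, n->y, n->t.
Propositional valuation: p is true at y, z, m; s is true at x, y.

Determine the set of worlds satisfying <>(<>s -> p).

Let φ = <>(<>s -> p). Evaluate φ at each world:
  u (successors {v}): φ is true.
  v (successors ∅): φ is false.
  w (successors {u, w, z, n}): φ is true.
  x (successors {v, y}): φ is true.
  y (successors {v, t, n}): φ is true.
  z (successors {u, x, z}): φ is true.
  t (successors {x, y, n}): φ is true.
  m (successors {x, t}): φ is false.
  n (successors {v, y, t}): φ is true.
For instance, at w:
  At w: <>(<>s -> p) requires <>s -> p at some successor in {u, w, z, n}.
    <>s -> p holds at u, so <>(<>s -> p) is true at w.
      At u: <>s is false, p is false, so <>s -> p is true.
Satisfying worlds: {u, w, x, y, z, t, n}

u, w, x, y, z, t, n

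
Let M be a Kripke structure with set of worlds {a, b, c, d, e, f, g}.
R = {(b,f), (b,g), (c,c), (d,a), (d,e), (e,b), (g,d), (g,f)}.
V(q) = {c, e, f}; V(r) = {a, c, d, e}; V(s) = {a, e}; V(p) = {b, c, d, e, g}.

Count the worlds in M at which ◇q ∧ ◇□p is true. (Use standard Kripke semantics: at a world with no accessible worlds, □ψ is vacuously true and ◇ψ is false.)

4

Let φ = ◇q ∧ ◇□p. Evaluate φ at each world:
  a (successors ∅): φ is false.
  b (successors {f, g}): φ is true.
  c (successors {c}): φ is true.
  d (successors {a, e}): φ is true.
  e (successors {b}): φ is false.
  f (successors ∅): φ is false.
  g (successors {d, f}): φ is true.
For instance, at g:
  At g: ◇q is true, ◇□p is true, so ◇q ∧ ◇□p is true.
    At g: ◇q requires q at some successor in {d, f}.
      q holds at f, so ◇q is true at g.
    At g: ◇□p requires □p at some successor in {d, f}.
      □p holds at f, so ◇□p is true at g.
Satisfying worlds: {b, c, d, g}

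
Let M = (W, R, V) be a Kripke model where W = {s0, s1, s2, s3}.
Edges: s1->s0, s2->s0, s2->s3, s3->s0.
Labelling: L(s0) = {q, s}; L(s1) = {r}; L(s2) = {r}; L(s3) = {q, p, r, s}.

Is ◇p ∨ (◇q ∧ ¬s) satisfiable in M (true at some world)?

Yes

Let φ = ◇p ∨ (◇q ∧ ¬s). Evaluate φ at each world:
  s0 (successors ∅): φ is false.
  s1 (successors {s0}): φ is true.
  s2 (successors {s0, s3}): φ is true.
  s3 (successors {s0}): φ is false.
Detail at s1 (witness):
  At s1: ◇p is false, ◇q ∧ ¬s is true, so ◇p ∨ (◇q ∧ ¬s) is true.
    At s1: ◇p requires p at some successor in {s0}.
      At s0: p is false.
    So ◇p is false at s1.
    At s1: ◇q is true, ¬s is true, so ◇q ∧ ¬s is true.
      At s1: ◇q requires q at some successor in {s0}.
        q holds at s0, so ◇q is true at s1.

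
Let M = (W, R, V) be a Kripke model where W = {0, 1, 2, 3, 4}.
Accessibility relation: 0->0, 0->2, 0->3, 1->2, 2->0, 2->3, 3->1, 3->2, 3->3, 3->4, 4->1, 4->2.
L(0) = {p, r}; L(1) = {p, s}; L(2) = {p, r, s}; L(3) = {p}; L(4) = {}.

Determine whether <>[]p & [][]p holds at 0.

No

At 0: <>[]p is true, [][]p is false, so <>[]p & [][]p is false.
  At 0: <>[]p requires []p at some successor in {0, 2, 3}.
    []p holds at 0, so <>[]p is true at 0.
      At 0: []p requires p at every successor {0, 2, 3}.
        At 0: p is true.
        At 2: p is true.
        At 3: p is true.
      So []p is true at 0.
  At 0: [][]p requires []p at every successor {0, 2, 3}.
    []p fails at 3, so [][]p is false at 0.
      At 3: []p requires p at every successor {1, 2, 3, 4}.
        p fails at 4, so []p is false at 3.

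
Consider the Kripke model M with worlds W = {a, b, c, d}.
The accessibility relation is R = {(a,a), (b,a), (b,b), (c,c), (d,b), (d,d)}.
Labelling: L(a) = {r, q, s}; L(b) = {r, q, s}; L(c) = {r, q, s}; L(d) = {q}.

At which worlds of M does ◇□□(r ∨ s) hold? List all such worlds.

Let φ = ◇□□(r ∨ s). Evaluate φ at each world:
  a (successors {a}): φ is true.
  b (successors {a, b}): φ is true.
  c (successors {c}): φ is true.
  d (successors {b, d}): φ is true.
For instance, at d:
  At d: ◇□□(r ∨ s) requires □□(r ∨ s) at some successor in {b, d}.
    □□(r ∨ s) holds at b, so ◇□□(r ∨ s) is true at d.
      At b: □□(r ∨ s) requires □(r ∨ s) at every successor {a, b}.
        At a: □(r ∨ s) is true.
        At b: □(r ∨ s) is true.
      So □□(r ∨ s) is true at b.
Satisfying worlds: {a, b, c, d}

a, b, c, d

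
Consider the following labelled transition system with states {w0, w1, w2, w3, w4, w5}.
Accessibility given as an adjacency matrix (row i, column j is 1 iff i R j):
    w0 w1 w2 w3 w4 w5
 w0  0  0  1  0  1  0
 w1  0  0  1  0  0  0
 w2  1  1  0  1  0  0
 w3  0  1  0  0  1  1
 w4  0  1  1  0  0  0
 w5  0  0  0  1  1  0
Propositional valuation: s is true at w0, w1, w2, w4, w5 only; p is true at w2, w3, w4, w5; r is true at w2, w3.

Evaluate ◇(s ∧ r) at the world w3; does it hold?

No

At w3: ◇(s ∧ r) requires s ∧ r at some successor in {w1, w4, w5}.
  At w1: s ∧ r is false.
  At w4: s ∧ r is false.
  At w5: s ∧ r is false.
So ◇(s ∧ r) is false at w3.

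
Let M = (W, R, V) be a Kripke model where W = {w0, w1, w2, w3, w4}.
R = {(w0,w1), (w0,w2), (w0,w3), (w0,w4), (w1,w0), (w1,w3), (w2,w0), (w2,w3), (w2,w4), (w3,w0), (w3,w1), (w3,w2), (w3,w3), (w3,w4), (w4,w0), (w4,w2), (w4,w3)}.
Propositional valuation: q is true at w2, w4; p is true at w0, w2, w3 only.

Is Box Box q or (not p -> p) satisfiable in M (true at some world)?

Let φ = Box Box q or (not p -> p). Evaluate φ at each world:
  w0 (successors {w1, w2, w3, w4}): φ is true.
  w1 (successors {w0, w3}): φ is false.
  w2 (successors {w0, w3, w4}): φ is true.
  w3 (successors {w0, w1, w2, w3, w4}): φ is true.
  w4 (successors {w0, w2, w3}): φ is false.
Detail at w0 (witness):
  At w0: Box Box q is false, not p -> p is true, so Box Box q or (not p -> p) is true.
    At w0: Box Box q requires Box q at every successor {w1, w2, w3, w4}.
      Box q fails at w1, so Box Box q is false at w0.

Yes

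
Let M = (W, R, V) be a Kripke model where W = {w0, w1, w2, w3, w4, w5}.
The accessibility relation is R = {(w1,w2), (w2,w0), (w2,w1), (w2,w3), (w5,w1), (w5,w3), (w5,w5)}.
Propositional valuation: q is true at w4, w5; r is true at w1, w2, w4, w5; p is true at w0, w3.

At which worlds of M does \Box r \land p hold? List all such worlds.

Let φ = \Box r \land p. Evaluate φ at each world:
  w0 (successors ∅): φ is true.
  w1 (successors {w2}): φ is false.
  w2 (successors {w0, w1, w3}): φ is false.
  w3 (successors ∅): φ is true.
  w4 (successors ∅): φ is false.
  w5 (successors {w1, w3, w5}): φ is false.
For instance, at w2:
  At w2: \Box r is false, p is false, so \Box r \land p is false.
    At w2: \Box r requires r at every successor {w0, w1, w3}.
      r fails at w0, so \Box r is false at w2.
Satisfying worlds: {w0, w3}

w0, w3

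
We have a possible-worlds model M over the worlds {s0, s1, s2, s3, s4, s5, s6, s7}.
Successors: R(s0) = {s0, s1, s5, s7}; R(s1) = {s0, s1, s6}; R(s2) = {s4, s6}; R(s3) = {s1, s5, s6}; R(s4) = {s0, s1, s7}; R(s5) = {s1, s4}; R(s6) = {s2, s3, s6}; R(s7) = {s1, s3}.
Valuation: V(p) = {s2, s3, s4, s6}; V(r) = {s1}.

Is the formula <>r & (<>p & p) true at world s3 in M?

At s3: <>r is true, <>p & p is true, so <>r & (<>p & p) is true.
  At s3: <>r requires r at some successor in {s1, s5, s6}.
    r holds at s1, so <>r is true at s3.
  At s3: <>p is true, p is true, so <>p & p is true.
    At s3: <>p requires p at some successor in {s1, s5, s6}.
      p holds at s6, so <>p is true at s3.

Yes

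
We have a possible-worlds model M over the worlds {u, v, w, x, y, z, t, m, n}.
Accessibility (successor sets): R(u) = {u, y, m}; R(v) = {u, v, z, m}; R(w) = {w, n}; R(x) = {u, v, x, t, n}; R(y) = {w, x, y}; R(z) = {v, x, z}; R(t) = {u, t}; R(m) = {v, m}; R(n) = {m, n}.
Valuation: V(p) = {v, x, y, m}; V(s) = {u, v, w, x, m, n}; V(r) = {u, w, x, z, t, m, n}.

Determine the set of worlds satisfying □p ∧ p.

Recall that □ψ holds at a world iff ψ holds at every accessible world, and ◇ψ holds iff ψ holds at some accessible world.
Let φ = □p ∧ p. Evaluate φ at each world:
  u (successors {u, y, m}): φ is false.
  v (successors {u, v, z, m}): φ is false.
  w (successors {w, n}): φ is false.
  x (successors {u, v, x, t, n}): φ is false.
  y (successors {w, x, y}): φ is false.
  z (successors {v, x, z}): φ is false.
  t (successors {u, t}): φ is false.
  m (successors {v, m}): φ is true.
  n (successors {m, n}): φ is false.
For instance, at z:
  At z: □p is false, p is false, so □p ∧ p is false.
    At z: □p requires p at every successor {v, x, z}.
      p fails at z, so □p is false at z.
Satisfying worlds: {m}

m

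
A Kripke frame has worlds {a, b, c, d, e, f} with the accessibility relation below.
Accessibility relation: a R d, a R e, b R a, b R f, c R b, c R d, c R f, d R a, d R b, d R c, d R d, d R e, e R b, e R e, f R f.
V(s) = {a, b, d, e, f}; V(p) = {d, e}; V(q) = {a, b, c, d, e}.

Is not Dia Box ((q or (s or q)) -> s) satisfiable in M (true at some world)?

Let φ = not Dia Box ((q or (s or q)) -> s). Evaluate φ at each world:
  a (successors {d, e}): φ is false.
  b (successors {a, f}): φ is false.
  c (successors {b, d, f}): φ is false.
  d (successors {a, b, c, d, e}): φ is false.
  e (successors {b, e}): φ is false.
  f (successors {f}): φ is false.
For instance, at b:
  At b: Dia Box ((q or (s or q)) -> s) is true, so not Dia Box ((q or (s or q)) -> s) is false.
    At b: Dia Box ((q or (s or q)) -> s) requires Box ((q or (s or q)) -> s) at some successor in {a, f}.
      Box ((q or (s or q)) -> s) holds at a, so Dia Box ((q or (s or q)) -> s) is true at b.

No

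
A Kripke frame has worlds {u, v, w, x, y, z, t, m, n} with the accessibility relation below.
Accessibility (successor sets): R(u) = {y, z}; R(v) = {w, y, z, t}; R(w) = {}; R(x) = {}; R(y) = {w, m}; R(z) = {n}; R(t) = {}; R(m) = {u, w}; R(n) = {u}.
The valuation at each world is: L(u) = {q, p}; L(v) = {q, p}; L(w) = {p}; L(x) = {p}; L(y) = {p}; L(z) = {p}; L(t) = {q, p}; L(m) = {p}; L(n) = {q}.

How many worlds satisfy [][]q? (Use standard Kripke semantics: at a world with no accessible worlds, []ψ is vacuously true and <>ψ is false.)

4

Recall that []ψ holds at a world iff ψ holds at every accessible world, and <>ψ holds iff ψ holds at some accessible world.
Let φ = [][]q. Evaluate φ at each world:
  u (successors {y, z}): φ is false.
  v (successors {w, y, z, t}): φ is false.
  w (successors ∅): φ is true.
  x (successors ∅): φ is true.
  y (successors {w, m}): φ is false.
  z (successors {n}): φ is true.
  t (successors ∅): φ is true.
  m (successors {u, w}): φ is false.
  n (successors {u}): φ is false.
For instance, at u:
  At u: [][]q requires []q at every successor {y, z}.
    []q fails at y, so [][]q is false at u.
      At y: []q requires q at every successor {w, m}.
        q fails at w, so []q is false at y.
Satisfying worlds: {w, x, z, t}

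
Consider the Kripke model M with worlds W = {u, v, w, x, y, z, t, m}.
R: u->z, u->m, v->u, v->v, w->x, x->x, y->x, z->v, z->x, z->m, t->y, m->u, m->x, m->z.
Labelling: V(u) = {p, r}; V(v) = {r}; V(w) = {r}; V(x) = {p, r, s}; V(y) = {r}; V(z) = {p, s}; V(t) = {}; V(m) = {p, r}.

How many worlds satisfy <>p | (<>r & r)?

7

Let φ = <>p | (<>r & r). Evaluate φ at each world:
  u (successors {z, m}): φ is true.
  v (successors {u, v}): φ is true.
  w (successors {x}): φ is true.
  x (successors {x}): φ is true.
  y (successors {x}): φ is true.
  z (successors {v, x, m}): φ is true.
  t (successors {y}): φ is false.
  m (successors {u, x, z}): φ is true.
For instance, at m:
  At m: <>p is true, <>r & r is true, so <>p | (<>r & r) is true.
    At m: <>p requires p at some successor in {u, x, z}.
      p holds at u, so <>p is true at m.
    At m: <>r is true, r is true, so <>r & r is true.
      At m: <>r requires r at some successor in {u, x, z}.
        r holds at u, so <>r is true at m.
Satisfying worlds: {u, v, w, x, y, z, m}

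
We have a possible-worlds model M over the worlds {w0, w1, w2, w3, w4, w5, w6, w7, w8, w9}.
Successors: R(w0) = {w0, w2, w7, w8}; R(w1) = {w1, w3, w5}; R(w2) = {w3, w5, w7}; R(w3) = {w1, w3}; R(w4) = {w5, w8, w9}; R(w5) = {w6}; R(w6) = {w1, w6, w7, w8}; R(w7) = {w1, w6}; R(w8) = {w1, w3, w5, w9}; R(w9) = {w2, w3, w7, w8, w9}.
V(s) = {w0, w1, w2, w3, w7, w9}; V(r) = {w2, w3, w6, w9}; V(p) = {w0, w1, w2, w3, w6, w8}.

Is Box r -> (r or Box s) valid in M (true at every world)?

No

Let φ = Box r -> (r or Box s). Evaluate φ at each world:
  w0 (successors {w0, w2, w7, w8}): φ is true.
  w1 (successors {w1, w3, w5}): φ is true.
  w2 (successors {w3, w5, w7}): φ is true.
  w3 (successors {w1, w3}): φ is true.
  w4 (successors {w5, w8, w9}): φ is true.
  w5 (successors {w6}): φ is false.
  w6 (successors {w1, w6, w7, w8}): φ is true.
  w7 (successors {w1, w6}): φ is true.
  w8 (successors {w1, w3, w5, w9}): φ is true.
  w9 (successors {w2, w3, w7, w8, w9}): φ is true.
Detail at w5 (counterexample):
  At w5: Box r is true, r or Box s is false, so Box r -> (r or Box s) is false.
    At w5: Box r requires r at every successor {w6}.
      At w6: r is true.
    So Box r is true at w5.
    At w5: r is false, Box s is false, so r or Box s is false.
      At w5: Box s requires s at every successor {w6}.
        s fails at w6, so Box s is false at w5.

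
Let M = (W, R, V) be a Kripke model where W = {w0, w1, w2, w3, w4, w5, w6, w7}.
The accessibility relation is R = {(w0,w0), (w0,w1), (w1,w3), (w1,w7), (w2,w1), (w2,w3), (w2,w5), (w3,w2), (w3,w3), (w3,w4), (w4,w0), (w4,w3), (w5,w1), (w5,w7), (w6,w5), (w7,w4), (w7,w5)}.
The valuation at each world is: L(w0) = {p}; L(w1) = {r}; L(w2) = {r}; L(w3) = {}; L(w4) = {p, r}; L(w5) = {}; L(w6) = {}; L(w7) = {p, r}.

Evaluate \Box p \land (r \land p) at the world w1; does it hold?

No

At w1: \Box p is false, r \land p is false, so \Box p \land (r \land p) is false.
  At w1: \Box p requires p at every successor {w3, w7}.
    p fails at w3, so \Box p is false at w1.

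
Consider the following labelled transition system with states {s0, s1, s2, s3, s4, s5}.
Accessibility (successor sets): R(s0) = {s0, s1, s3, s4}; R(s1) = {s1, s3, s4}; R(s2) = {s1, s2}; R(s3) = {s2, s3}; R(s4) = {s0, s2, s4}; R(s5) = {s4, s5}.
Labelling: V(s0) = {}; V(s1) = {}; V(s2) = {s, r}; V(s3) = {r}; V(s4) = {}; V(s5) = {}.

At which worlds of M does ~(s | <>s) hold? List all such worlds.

Recall that <>ψ holds at a world iff ψ holds at some accessible world.
Let φ = ~(s | <>s). Evaluate φ at each world:
  s0 (successors {s0, s1, s3, s4}): φ is true.
  s1 (successors {s1, s3, s4}): φ is true.
  s2 (successors {s1, s2}): φ is false.
  s3 (successors {s2, s3}): φ is false.
  s4 (successors {s0, s2, s4}): φ is false.
  s5 (successors {s4, s5}): φ is true.
For instance, at s4:
  At s4: s | <>s is true, so ~(s | <>s) is false.
    At s4: s is false, <>s is true, so s | <>s is true.
      At s4: <>s requires s at some successor in {s0, s2, s4}.
        s holds at s2, so <>s is true at s4.
Satisfying worlds: {s0, s1, s5}

s0, s1, s5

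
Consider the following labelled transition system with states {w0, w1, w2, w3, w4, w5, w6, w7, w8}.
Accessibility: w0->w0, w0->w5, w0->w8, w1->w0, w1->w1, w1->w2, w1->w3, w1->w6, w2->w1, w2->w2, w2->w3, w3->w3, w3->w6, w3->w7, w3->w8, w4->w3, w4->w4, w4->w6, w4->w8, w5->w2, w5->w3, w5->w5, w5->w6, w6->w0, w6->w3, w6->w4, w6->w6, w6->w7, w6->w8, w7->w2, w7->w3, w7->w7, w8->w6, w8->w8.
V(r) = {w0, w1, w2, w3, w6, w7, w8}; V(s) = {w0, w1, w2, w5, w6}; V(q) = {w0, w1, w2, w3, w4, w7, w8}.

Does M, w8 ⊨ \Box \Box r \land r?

No

Recall that \Box ψ holds at a world iff ψ holds at every accessible world, and \Diamond ψ holds iff ψ holds at some accessible world.
At w8: \Box \Box r is false, r is true, so \Box \Box r \land r is false.
  At w8: \Box \Box r requires \Box r at every successor {w6, w8}.
    \Box r fails at w6, so \Box \Box r is false at w8.
      At w6: \Box r requires r at every successor {w0, w3, w4, w6, w7, w8}.
        r fails at w4, so \Box r is false at w6.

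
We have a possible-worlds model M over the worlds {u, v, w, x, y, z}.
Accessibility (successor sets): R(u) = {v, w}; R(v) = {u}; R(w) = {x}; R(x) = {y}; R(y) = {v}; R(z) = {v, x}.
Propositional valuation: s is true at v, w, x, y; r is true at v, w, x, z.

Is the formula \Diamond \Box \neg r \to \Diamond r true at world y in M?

Yes

At y: \Diamond \Box \neg r is true, \Diamond r is true, so \Diamond \Box \neg r \to \Diamond r is true.
  At y: \Diamond \Box \neg r requires \Box \neg r at some successor in {v}.
    \Box \neg r holds at v, so \Diamond \Box \neg r is true at y.
      At v: \Box \neg r requires \neg r at every successor {u}.
        At u: \neg r is true.
      So \Box \neg r is true at v.
  At y: \Diamond r requires r at some successor in {v}.
    r holds at v, so \Diamond r is true at y.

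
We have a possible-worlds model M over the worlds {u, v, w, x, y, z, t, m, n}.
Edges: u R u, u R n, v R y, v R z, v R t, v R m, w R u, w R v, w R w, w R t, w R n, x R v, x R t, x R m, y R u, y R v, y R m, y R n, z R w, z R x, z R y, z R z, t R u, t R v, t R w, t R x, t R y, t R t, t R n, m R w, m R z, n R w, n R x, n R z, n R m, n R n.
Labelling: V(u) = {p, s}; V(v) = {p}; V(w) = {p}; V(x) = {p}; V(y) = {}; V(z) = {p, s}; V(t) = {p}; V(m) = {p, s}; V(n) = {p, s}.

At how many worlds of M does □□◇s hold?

9

Recall that □ψ holds at a world iff ψ holds at every accessible world, and ◇ψ holds iff ψ holds at some accessible world.
Let φ = □□◇s. Evaluate φ at each world:
  u (successors {u, n}): φ is true.
  v (successors {y, z, t, m}): φ is true.
  w (successors {u, v, w, t, n}): φ is true.
  x (successors {v, t, m}): φ is true.
  y (successors {u, v, m, n}): φ is true.
  z (successors {w, x, y, z}): φ is true.
  t (successors {u, v, w, x, y, t, n}): φ is true.
  m (successors {w, z}): φ is true.
  n (successors {w, x, z, m, n}): φ is true.
For instance, at y:
  At y: □□◇s requires □◇s at every successor {u, v, m, n}.
    At u: □◇s is true.
    At v: □◇s is true.
    At m: □◇s is true.
    At n: □◇s is true.
  So □□◇s is true at y.
Satisfying worlds: {u, v, w, x, y, z, t, m, n}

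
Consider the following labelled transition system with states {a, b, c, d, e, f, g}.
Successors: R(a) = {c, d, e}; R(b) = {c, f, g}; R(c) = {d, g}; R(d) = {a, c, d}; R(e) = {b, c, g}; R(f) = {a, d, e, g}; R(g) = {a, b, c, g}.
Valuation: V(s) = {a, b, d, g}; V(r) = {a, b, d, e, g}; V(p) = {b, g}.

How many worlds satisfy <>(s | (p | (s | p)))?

7

Let φ = <>(s | (p | (s | p))). Evaluate φ at each world:
  a (successors {c, d, e}): φ is true.
  b (successors {c, f, g}): φ is true.
  c (successors {d, g}): φ is true.
  d (successors {a, c, d}): φ is true.
  e (successors {b, c, g}): φ is true.
  f (successors {a, d, e, g}): φ is true.
  g (successors {a, b, c, g}): φ is true.
For instance, at c:
  At c: <>(s | (p | (s | p))) requires s | (p | (s | p)) at some successor in {d, g}.
    s | (p | (s | p)) holds at d, so <>(s | (p | (s | p))) is true at c.
Satisfying worlds: {a, b, c, d, e, f, g}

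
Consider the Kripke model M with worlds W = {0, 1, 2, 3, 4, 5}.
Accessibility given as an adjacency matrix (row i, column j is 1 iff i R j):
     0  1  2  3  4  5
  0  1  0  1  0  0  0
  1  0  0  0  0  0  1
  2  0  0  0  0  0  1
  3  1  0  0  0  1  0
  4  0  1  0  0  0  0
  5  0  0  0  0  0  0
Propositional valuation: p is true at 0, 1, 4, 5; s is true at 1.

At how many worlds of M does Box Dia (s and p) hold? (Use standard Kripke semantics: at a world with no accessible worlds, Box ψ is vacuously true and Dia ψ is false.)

Let φ = Box Dia (s and p). Evaluate φ at each world:
  0 (successors {0, 2}): φ is false.
  1 (successors {5}): φ is false.
  2 (successors {5}): φ is false.
  3 (successors {0, 4}): φ is false.
  4 (successors {1}): φ is false.
  5 (successors ∅): φ is true.
For instance, at 0:
  At 0: Box Dia (s and p) requires Dia (s and p) at every successor {0, 2}.
    Dia (s and p) fails at 0, so Box Dia (s and p) is false at 0.
      At 0: Dia (s and p) requires s and p at some successor in {0, 2}.
        At 0: s and p is false.
        At 2: s and p is false.
      So Dia (s and p) is false at 0.
Satisfying worlds: {5}

1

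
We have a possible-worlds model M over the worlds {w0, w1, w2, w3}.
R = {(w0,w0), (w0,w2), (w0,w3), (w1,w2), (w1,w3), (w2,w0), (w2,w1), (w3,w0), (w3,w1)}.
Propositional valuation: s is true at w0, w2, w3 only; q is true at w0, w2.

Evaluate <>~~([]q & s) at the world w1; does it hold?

No

Recall that []ψ holds at a world iff ψ holds at every accessible world, and <>ψ holds iff ψ holds at some accessible world.
At w1: <>~~([]q & s) requires ~~([]q & s) at some successor in {w2, w3}.
  At w2: ~~([]q & s) is false.
  At w3: ~~([]q & s) is false.
So <>~~([]q & s) is false at w1.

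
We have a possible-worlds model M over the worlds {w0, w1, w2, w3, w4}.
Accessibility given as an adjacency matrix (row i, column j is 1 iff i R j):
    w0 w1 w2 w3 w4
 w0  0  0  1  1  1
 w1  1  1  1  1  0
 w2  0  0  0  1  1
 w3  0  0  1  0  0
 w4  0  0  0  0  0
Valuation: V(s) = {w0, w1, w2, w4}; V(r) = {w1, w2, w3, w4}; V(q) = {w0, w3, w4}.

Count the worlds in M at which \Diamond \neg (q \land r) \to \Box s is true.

Let φ = \Diamond \neg (q \land r) \to \Box s. Evaluate φ at each world:
  w0 (successors {w2, w3, w4}): φ is false.
  w1 (successors {w0, w1, w2, w3}): φ is false.
  w2 (successors {w3, w4}): φ is true.
  w3 (successors {w2}): φ is true.
  w4 (successors ∅): φ is true.
For instance, at w0:
  At w0: \Diamond \neg (q \land r) is true, \Box s is false, so \Diamond \neg (q \land r) \to \Box s is false.
    At w0: \Diamond \neg (q \land r) requires \neg (q \land r) at some successor in {w2, w3, w4}.
      \neg (q \land r) holds at w2, so \Diamond \neg (q \land r) is true at w0.
    At w0: \Box s requires s at every successor {w2, w3, w4}.
      s fails at w3, so \Box s is false at w0.
Satisfying worlds: {w2, w3, w4}

3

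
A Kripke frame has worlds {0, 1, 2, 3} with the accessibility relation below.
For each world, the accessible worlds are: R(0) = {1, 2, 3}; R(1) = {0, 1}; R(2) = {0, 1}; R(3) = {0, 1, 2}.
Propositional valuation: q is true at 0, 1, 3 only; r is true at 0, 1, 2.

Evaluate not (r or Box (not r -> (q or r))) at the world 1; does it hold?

No

At 1: r or Box (not r -> (q or r)) is true, so not (r or Box (not r -> (q or r))) is false.
  At 1: r is true, Box (not r -> (q or r)) is true, so r or Box (not r -> (q or r)) is true.
    At 1: Box (not r -> (q or r)) requires not r -> (q or r) at every successor {0, 1}.
      At 0: not r -> (q or r) is true.
      At 1: not r -> (q or r) is true.
    So Box (not r -> (q or r)) is true at 1.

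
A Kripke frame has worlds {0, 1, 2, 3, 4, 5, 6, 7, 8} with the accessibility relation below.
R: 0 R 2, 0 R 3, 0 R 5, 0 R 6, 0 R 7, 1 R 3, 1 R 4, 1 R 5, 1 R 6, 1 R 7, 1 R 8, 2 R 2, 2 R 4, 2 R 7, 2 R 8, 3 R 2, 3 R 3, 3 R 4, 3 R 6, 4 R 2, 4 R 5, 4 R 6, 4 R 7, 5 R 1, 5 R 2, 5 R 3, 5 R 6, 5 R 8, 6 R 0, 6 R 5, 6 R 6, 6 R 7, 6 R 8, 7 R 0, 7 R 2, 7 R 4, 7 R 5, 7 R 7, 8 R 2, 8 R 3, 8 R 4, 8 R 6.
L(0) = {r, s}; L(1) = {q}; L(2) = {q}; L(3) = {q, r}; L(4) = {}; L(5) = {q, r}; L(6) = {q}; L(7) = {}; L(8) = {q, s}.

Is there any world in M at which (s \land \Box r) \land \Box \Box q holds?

Let φ = (s \land \Box r) \land \Box \Box q. Evaluate φ at each world:
  0 (successors {2, 3, 5, 6, 7}): φ is false.
  1 (successors {3, 4, 5, 6, 7, 8}): φ is false.
  2 (successors {2, 4, 7, 8}): φ is false.
  3 (successors {2, 3, 4, 6}): φ is false.
  4 (successors {2, 5, 6, 7}): φ is false.
  5 (successors {1, 2, 3, 6, 8}): φ is false.
  6 (successors {0, 5, 6, 7, 8}): φ is false.
  7 (successors {0, 2, 4, 5, 7}): φ is false.
  8 (successors {2, 3, 4, 6}): φ is false.
For instance, at 3:
  At 3: s \land \Box r is false, \Box \Box q is false, so (s \land \Box r) \land \Box \Box q is false.
    At 3: s is false, \Box r is false, so s \land \Box r is false.
      At 3: \Box r requires r at every successor {2, 3, 4, 6}.
        r fails at 2, so \Box r is false at 3.
    At 3: \Box \Box q requires \Box q at every successor {2, 3, 4, 6}.
      \Box q fails at 2, so \Box \Box q is false at 3.

No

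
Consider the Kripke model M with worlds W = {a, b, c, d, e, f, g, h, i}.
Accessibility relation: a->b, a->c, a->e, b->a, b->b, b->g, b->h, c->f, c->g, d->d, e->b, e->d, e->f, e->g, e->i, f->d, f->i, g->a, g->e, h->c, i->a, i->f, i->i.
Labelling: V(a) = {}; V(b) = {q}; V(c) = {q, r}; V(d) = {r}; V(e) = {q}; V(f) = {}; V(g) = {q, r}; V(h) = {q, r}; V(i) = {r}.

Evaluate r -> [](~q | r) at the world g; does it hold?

At g: r is true, [](~q | r) is false, so r -> [](~q | r) is false.
  At g: [](~q | r) requires ~q | r at every successor {a, e}.
    ~q | r fails at e, so [](~q | r) is false at g.

No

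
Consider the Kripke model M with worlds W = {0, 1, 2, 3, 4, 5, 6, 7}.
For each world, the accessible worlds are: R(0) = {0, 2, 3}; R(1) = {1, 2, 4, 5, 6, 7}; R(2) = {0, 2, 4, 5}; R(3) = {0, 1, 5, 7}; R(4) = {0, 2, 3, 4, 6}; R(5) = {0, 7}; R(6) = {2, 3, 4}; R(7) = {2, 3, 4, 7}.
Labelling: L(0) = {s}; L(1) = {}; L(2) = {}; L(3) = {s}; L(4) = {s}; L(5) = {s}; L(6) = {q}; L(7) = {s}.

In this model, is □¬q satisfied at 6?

At 6: □¬q requires ¬q at every successor {2, 3, 4}.
  At 2: ¬q is true.
  At 3: ¬q is true.
  At 4: ¬q is true.
So □¬q is true at 6.

Yes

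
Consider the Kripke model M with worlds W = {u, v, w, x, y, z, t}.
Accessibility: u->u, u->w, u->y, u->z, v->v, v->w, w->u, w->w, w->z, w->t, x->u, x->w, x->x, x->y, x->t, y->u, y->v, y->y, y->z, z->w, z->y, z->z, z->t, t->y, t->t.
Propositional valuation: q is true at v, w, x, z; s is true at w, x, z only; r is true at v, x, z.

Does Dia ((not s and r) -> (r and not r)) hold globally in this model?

Yes

Let φ = Dia ((not s and r) -> (r and not r)). Evaluate φ at each world:
  u (successors {u, w, y, z}): φ is true.
  v (successors {v, w}): φ is true.
  w (successors {u, w, z, t}): φ is true.
  x (successors {u, w, x, y, t}): φ is true.
  y (successors {u, v, y, z}): φ is true.
  z (successors {w, y, z, t}): φ is true.
  t (successors {y, t}): φ is true.
For instance, at v:
  At v: Dia ((not s and r) -> (r and not r)) requires (not s and r) -> (r and not r) at some successor in {v, w}.
    (not s and r) -> (r and not r) holds at w, so Dia ((not s and r) -> (r and not r)) is true at v.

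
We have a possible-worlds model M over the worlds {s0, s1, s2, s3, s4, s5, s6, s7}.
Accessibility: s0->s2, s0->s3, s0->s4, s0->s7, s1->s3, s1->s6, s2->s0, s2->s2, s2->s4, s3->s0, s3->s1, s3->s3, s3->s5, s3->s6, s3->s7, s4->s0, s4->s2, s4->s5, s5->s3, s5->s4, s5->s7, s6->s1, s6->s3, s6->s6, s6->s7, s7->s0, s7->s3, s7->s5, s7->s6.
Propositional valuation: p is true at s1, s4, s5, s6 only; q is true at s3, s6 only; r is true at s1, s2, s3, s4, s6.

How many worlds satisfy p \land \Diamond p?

4

Let φ = p \land \Diamond p. Evaluate φ at each world:
  s0 (successors {s2, s3, s4, s7}): φ is false.
  s1 (successors {s3, s6}): φ is true.
  s2 (successors {s0, s2, s4}): φ is false.
  s3 (successors {s0, s1, s3, s5, s6, s7}): φ is false.
  s4 (successors {s0, s2, s5}): φ is true.
  s5 (successors {s3, s4, s7}): φ is true.
  s6 (successors {s1, s3, s6, s7}): φ is true.
  s7 (successors {s0, s3, s5, s6}): φ is false.
For instance, at s0:
  At s0: p is false, \Diamond p is true, so p \land \Diamond p is false.
    At s0: \Diamond p requires p at some successor in {s2, s3, s4, s7}.
      p holds at s4, so \Diamond p is true at s0.
Satisfying worlds: {s1, s4, s5, s6}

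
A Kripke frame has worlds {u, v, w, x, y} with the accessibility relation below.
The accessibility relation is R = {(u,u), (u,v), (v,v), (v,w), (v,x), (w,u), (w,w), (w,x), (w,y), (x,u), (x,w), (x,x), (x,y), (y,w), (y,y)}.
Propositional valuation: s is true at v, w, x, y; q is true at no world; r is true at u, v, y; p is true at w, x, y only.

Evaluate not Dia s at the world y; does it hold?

At y: Dia s is true, so not Dia s is false.
  At y: Dia s requires s at some successor in {w, y}.
    s holds at w, so Dia s is true at y.

No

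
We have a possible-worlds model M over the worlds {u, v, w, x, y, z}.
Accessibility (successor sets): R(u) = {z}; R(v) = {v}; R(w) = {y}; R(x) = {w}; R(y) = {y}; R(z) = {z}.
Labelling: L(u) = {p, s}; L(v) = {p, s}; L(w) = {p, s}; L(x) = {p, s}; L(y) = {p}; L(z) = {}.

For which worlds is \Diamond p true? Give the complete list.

v, w, x, y

Let φ = \Diamond p. Evaluate φ at each world:
  u (successors {z}): φ is false.
  v (successors {v}): φ is true.
  w (successors {y}): φ is true.
  x (successors {w}): φ is true.
  y (successors {y}): φ is true.
  z (successors {z}): φ is false.
For instance, at v:
  At v: \Diamond p requires p at some successor in {v}.
    p holds at v, so \Diamond p is true at v.
Satisfying worlds: {v, w, x, y}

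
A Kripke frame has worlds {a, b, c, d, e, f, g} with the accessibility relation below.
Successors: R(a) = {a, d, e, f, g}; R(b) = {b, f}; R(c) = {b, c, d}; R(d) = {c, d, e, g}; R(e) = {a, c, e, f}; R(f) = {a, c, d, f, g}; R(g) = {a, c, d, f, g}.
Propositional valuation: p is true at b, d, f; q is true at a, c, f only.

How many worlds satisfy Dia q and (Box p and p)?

1

Let φ = Dia q and (Box p and p). Evaluate φ at each world:
  a (successors {a, d, e, f, g}): φ is false.
  b (successors {b, f}): φ is true.
  c (successors {b, c, d}): φ is false.
  d (successors {c, d, e, g}): φ is false.
  e (successors {a, c, e, f}): φ is false.
  f (successors {a, c, d, f, g}): φ is false.
  g (successors {a, c, d, f, g}): φ is false.
For instance, at b:
  At b: Dia q is true, Box p and p is true, so Dia q and (Box p and p) is true.
    At b: Dia q requires q at some successor in {b, f}.
      q holds at f, so Dia q is true at b.
    At b: Box p is true, p is true, so Box p and p is true.
      At b: Box p requires p at every successor {b, f}.
        At b: p is true.
        At f: p is true.
      So Box p is true at b.
Satisfying worlds: {b}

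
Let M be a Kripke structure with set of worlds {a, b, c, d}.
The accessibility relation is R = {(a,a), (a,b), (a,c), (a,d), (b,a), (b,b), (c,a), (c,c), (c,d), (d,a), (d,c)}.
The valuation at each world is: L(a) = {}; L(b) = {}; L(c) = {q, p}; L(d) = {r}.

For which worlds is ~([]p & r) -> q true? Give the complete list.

c

Let φ = ~([]p & r) -> q. Evaluate φ at each world:
  a (successors {a, b, c, d}): φ is false.
  b (successors {a, b}): φ is false.
  c (successors {a, c, d}): φ is true.
  d (successors {a, c}): φ is false.
For instance, at a:
  At a: ~([]p & r) is true, q is false, so ~([]p & r) -> q is false.
    At a: []p & r is false, so ~([]p & r) is true.
      At a: []p is false, r is false, so []p & r is false.
Satisfying worlds: {c}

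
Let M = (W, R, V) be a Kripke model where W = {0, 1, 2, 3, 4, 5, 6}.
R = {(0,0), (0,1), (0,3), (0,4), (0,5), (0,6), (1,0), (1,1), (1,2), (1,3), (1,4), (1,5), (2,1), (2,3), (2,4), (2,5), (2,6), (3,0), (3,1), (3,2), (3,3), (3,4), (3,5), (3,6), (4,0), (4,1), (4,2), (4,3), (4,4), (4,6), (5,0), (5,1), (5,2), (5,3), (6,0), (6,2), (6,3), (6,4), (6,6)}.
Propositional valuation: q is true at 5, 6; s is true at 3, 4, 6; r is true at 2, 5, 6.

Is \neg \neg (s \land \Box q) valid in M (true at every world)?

Let φ = \neg \neg (s \land \Box q). Evaluate φ at each world:
  0 (successors {0, 1, 3, 4, 5, 6}): φ is false.
  1 (successors {0, 1, 2, 3, 4, 5}): φ is false.
  2 (successors {1, 3, 4, 5, 6}): φ is false.
  3 (successors {0, 1, 2, 3, 4, 5, 6}): φ is false.
  4 (successors {0, 1, 2, 3, 4, 6}): φ is false.
  5 (successors {0, 1, 2, 3}): φ is false.
  6 (successors {0, 2, 3, 4, 6}): φ is false.
Detail at 0 (counterexample):
  At 0: \neg (s \land \Box q) is true, so \neg \neg (s \land \Box q) is false.
    At 0: s \land \Box q is false, so \neg (s \land \Box q) is true.
      At 0: s is false, \Box q is false, so s \land \Box q is false.

No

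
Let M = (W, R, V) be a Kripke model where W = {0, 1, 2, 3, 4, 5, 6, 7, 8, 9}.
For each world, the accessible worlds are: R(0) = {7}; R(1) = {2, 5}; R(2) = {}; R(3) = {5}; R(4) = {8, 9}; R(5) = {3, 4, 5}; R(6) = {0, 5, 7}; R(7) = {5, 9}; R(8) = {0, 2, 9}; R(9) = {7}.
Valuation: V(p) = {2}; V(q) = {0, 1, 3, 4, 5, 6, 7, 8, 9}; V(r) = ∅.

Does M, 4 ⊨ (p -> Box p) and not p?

Yes

At 4: p -> Box p is true, not p is true, so (p -> Box p) and not p is true.
  At 4: p is false, Box p is false, so p -> Box p is true.
    At 4: Box p requires p at every successor {8, 9}.
      p fails at 8, so Box p is false at 4.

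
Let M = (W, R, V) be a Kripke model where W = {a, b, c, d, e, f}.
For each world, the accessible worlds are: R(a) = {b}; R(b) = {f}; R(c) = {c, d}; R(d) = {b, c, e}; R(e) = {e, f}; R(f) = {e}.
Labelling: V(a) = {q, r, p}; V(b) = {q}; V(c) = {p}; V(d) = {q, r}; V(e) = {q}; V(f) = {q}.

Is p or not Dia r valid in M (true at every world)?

Let φ = p or not Dia r. Evaluate φ at each world:
  a (successors {b}): φ is true.
  b (successors {f}): φ is true.
  c (successors {c, d}): φ is true.
  d (successors {b, c, e}): φ is true.
  e (successors {e, f}): φ is true.
  f (successors {e}): φ is true.
For instance, at c:
  At c: p is true, not Dia r is false, so p or not Dia r is true.
    At c: Dia r is true, so not Dia r is false.
      At c: Dia r requires r at some successor in {c, d}.
        r holds at d, so Dia r is true at c.

Yes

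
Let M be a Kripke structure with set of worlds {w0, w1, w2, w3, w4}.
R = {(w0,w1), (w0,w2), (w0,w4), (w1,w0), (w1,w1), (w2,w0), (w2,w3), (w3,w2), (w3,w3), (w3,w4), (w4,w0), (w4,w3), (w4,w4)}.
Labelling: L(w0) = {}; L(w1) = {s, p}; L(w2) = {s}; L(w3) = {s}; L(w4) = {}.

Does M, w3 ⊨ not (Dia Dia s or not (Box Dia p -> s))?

No

At w3: Dia Dia s or not (Box Dia p -> s) is true, so not (Dia Dia s or not (Box Dia p -> s)) is false.
  At w3: Dia Dia s is true, not (Box Dia p -> s) is false, so Dia Dia s or not (Box Dia p -> s) is true.
    At w3: Dia Dia s requires Dia s at some successor in {w2, w3, w4}.
      Dia s holds at w2, so Dia Dia s is true at w3.
    At w3: Box Dia p -> s is true, so not (Box Dia p -> s) is false.
      At w3: Box Dia p is false, s is true, so Box Dia p -> s is true.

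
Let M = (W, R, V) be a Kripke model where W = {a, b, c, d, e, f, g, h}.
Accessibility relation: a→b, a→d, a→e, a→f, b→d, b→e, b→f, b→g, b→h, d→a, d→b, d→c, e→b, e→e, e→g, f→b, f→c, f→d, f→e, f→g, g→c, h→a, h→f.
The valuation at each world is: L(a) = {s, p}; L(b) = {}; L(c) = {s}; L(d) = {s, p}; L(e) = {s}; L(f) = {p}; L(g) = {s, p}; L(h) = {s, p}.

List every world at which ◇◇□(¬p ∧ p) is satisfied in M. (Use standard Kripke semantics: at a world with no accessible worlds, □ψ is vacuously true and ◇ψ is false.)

Let φ = ◇◇□(¬p ∧ p). Evaluate φ at each world:
  a (successors {b, d, e, f}): φ is true.
  b (successors {d, e, f, g, h}): φ is true.
  c (successors ∅): φ is false.
  d (successors {a, b, c}): φ is false.
  e (successors {b, e, g}): φ is true.
  f (successors {b, c, d, e, g}): φ is true.
  g (successors {c}): φ is false.
  h (successors {a, f}): φ is true.
For instance, at h:
  At h: ◇◇□(¬p ∧ p) requires ◇□(¬p ∧ p) at some successor in {a, f}.
    ◇□(¬p ∧ p) holds at f, so ◇◇□(¬p ∧ p) is true at h.
      At f: ◇□(¬p ∧ p) requires □(¬p ∧ p) at some successor in {b, c, d, e, g}.
        □(¬p ∧ p) holds at c, so ◇□(¬p ∧ p) is true at f.
Satisfying worlds: {a, b, e, f, h}

a, b, e, f, h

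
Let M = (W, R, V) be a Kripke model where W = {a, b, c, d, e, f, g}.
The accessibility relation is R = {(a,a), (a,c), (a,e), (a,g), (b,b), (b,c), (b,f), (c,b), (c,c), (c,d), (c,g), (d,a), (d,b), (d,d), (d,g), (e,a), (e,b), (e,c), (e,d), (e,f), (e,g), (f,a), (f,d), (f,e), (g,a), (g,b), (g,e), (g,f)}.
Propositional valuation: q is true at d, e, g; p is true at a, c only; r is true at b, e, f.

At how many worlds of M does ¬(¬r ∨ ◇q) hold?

1

Let φ = ¬(¬r ∨ ◇q). Evaluate φ at each world:
  a (successors {a, c, e, g}): φ is false.
  b (successors {b, c, f}): φ is true.
  c (successors {b, c, d, g}): φ is false.
  d (successors {a, b, d, g}): φ is false.
  e (successors {a, b, c, d, f, g}): φ is false.
  f (successors {a, d, e}): φ is false.
  g (successors {a, b, e, f}): φ is false.
For instance, at a:
  At a: ¬r ∨ ◇q is true, so ¬(¬r ∨ ◇q) is false.
    At a: ¬r is true, ◇q is true, so ¬r ∨ ◇q is true.
      At a: ◇q requires q at some successor in {a, c, e, g}.
        q holds at e, so ◇q is true at a.
Satisfying worlds: {b}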